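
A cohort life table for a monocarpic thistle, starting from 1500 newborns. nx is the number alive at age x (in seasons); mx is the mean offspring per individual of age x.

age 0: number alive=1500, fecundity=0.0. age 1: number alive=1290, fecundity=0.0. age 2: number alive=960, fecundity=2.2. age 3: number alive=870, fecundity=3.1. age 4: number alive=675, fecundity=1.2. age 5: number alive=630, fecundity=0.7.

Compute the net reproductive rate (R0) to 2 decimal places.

lx = nx/n0 = nx/1500: 1, 0.86, 0.64, 0.58, 0.45, 0.42
lx·mx by age: 0, 0, 1.408, 1.798, 0.54, 0.294
R0 = Σ lx·mx = 4.04 → 4.04

4.04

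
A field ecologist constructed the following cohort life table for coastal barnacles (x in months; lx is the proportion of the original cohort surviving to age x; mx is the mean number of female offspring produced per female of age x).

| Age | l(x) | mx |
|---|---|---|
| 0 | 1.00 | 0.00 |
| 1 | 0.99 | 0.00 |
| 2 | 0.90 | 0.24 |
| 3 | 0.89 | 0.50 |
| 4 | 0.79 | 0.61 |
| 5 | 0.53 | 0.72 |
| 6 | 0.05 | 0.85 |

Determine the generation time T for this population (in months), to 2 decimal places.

3.74

lx·mx: 0, 0, 0.216, 0.445, 0.4819, 0.3816, 0.0425 → R0 = 1.567
x·lx·mx: 0, 0, 0.432, 1.335, 1.9276, 1.908, 0.255 → Σ = 5.8576
T = 5.8576 / 1.567 = 3.738098… → 3.74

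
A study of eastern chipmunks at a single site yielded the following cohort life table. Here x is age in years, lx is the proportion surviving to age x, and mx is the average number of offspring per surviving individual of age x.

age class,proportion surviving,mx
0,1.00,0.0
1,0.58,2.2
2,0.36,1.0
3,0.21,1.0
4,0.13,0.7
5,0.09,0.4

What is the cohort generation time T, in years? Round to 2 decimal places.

1.61

lx·mx: 0, 1.276, 0.36, 0.21, 0.091, 0.036 → R0 = 1.973
x·lx·mx: 0, 1.276, 0.72, 0.63, 0.364, 0.18 → Σ = 3.17
T = 3.17 / 1.973 = 1.60669… → 1.61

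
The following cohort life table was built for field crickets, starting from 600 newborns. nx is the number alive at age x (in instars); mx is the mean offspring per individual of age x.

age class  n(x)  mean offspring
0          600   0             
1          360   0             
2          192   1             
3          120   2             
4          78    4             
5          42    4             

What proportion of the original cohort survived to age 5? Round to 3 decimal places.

l_5 = n_5/n_0 = 42/600 = 0.07 → 0.070

0.070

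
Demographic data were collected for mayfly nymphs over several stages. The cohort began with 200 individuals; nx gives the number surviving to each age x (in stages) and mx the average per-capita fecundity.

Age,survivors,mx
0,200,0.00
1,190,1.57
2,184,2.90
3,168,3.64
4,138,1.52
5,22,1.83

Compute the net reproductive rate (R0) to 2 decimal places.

lx = nx/n0 = nx/200: 1, 0.95, 0.92, 0.84, 0.69, 0.11
lx·mx by age: 0, 1.4915, 2.668, 3.0576, 1.0488, 0.2013
R0 = Σ lx·mx = 8.4672 → 8.47

8.47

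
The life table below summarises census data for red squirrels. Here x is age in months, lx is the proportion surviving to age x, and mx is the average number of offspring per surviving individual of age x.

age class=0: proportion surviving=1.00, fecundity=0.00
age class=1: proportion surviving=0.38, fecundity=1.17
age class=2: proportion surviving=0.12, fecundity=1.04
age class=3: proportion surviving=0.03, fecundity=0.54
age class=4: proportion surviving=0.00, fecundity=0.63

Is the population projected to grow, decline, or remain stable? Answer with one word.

declining

R0 = Σ lx·mx = 0 + 0.4446 + 0.1248 + 0.0162 + 0 = 0.5856
R0 < 1, so the population is declining.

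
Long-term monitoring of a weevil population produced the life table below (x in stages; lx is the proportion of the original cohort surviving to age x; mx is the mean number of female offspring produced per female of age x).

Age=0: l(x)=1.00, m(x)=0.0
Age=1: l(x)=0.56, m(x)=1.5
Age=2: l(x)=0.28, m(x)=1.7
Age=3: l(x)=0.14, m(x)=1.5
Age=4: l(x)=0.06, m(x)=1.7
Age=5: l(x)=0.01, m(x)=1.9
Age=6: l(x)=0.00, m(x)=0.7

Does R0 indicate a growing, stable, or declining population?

growing

R0 = Σ lx·mx = 0 + 0.84 + 0.476 + 0.21 + 0.102 + 0.019 + 0 = 1.647
R0 > 1, so the population is growing.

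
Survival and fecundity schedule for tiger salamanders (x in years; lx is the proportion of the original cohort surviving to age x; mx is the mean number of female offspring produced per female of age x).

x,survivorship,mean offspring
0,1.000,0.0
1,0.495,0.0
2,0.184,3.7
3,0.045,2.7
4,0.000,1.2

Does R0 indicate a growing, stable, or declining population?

declining

R0 = Σ lx·mx = 0 + 0 + 0.6808 + 0.1215 + 0 = 0.8023
R0 < 1, so the population is declining.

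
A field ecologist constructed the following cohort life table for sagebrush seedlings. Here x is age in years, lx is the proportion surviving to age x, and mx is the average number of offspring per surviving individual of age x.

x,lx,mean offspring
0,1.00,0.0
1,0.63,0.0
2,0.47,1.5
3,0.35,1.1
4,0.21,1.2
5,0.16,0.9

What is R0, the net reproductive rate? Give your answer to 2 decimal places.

1.49

lx·mx by age: 0, 0, 0.705, 0.385, 0.252, 0.144
R0 = Σ lx·mx = 1.486 → 1.49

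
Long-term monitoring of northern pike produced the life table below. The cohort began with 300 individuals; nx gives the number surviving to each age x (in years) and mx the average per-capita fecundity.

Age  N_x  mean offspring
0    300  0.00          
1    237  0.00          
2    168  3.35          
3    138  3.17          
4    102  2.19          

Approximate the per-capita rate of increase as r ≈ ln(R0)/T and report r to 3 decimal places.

lx = nx/n0 = nx/300: 1, 0.79, 0.56, 0.46, 0.34
R0 = Σ lx·mx = 0 + 0 + 1.876 + 1.4582 + 0.7446 = 4.0788
Σ x·lx·mx = 11.105; T = 11.105/4.0788 = 2.72261…
r ≈ ln(R0)/T = ln(4.0788)/2.72261… = 0.51634… → 0.516

0.516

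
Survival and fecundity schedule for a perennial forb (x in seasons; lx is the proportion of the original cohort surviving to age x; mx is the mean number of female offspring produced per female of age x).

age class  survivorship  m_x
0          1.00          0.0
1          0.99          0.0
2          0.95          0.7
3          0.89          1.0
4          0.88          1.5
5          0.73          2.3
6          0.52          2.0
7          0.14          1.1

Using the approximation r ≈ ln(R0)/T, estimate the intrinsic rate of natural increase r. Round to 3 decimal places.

0.402

R0 = Σ lx·mx = 0 + 0 + 0.665 + 0.89 + 1.32 + 1.679 + 1.04 + 0.154 = 5.748
Σ x·lx·mx = 24.993; T = 24.993/5.748 = 4.34812…
r ≈ ln(R0)/T = ln(5.748)/4.34812… = 0.40221… → 0.402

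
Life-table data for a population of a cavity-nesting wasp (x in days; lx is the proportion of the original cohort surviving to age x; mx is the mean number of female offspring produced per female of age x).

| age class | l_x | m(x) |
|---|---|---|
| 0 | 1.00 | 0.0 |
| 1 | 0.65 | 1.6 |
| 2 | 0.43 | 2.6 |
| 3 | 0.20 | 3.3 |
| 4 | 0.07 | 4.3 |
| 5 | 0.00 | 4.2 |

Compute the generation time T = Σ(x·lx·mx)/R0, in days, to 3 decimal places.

lx·mx: 0, 1.04, 1.118, 0.66, 0.301, 0 → R0 = 3.119
x·lx·mx: 0, 1.04, 2.236, 1.98, 1.204, 0 → Σ = 6.46
T = 6.46 / 3.119 = 2.071177… → 2.071

2.071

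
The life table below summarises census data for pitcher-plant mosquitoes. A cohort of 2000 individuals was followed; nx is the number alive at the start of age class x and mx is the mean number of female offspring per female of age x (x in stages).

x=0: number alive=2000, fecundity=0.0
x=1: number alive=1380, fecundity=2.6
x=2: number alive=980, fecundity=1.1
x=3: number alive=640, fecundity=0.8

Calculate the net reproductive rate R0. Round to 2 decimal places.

2.59

lx = nx/n0 = nx/2000: 1, 0.69, 0.49, 0.32
lx·mx by age: 0, 1.794, 0.539, 0.256
R0 = Σ lx·mx = 2.589 → 2.59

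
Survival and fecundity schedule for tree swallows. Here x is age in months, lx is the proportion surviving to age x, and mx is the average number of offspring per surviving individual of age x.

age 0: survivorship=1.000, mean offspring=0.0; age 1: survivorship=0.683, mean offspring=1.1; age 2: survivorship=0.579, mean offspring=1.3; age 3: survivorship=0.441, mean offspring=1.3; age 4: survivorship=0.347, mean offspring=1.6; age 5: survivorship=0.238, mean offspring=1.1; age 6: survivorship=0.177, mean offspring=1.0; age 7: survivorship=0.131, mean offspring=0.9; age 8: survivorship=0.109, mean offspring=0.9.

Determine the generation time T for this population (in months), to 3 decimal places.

3.096

lx·mx: 0, 0.7513, 0.7527, 0.5733, 0.5552, 0.2618, 0.177, 0.1179, 0.0981 → R0 = 3.2873
x·lx·mx: 0, 0.7513, 1.5054, 1.7199, 2.2208, 1.309, 1.062, 0.8253, 0.7848 → Σ = 10.1785
T = 10.1785 / 3.2873 = 3.09631… → 3.096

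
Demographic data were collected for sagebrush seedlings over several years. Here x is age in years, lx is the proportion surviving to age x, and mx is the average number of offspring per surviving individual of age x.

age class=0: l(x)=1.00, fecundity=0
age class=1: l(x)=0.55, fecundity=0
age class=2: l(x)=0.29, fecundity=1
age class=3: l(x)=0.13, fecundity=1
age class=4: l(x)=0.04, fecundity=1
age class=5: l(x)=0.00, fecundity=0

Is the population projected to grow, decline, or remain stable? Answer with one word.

declining

R0 = Σ lx·mx = 0 + 0 + 0.29 + 0.13 + 0.04 + 0 = 0.46
R0 < 1, so the population is declining.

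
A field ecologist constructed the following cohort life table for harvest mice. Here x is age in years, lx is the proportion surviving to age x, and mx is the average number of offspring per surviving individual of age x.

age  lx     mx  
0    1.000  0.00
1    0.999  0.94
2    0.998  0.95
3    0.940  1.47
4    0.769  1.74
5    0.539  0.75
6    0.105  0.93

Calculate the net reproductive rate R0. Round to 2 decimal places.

lx·mx by age: 0, 0.93906, 0.9481, 1.3818, 1.33806, 0.40425, 0.09765
R0 = Σ lx·mx = 5.10892 → 5.11

5.11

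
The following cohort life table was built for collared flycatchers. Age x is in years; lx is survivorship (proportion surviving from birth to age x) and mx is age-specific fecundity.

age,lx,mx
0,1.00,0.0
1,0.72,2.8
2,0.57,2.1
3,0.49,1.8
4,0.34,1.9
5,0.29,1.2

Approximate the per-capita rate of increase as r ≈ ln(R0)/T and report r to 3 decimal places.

R0 = Σ lx·mx = 0 + 2.016 + 1.197 + 0.882 + 0.646 + 0.348 = 5.089
Σ x·lx·mx = 11.38; T = 11.38/5.089 = 2.2362…
r ≈ ln(R0)/T = ln(5.089)/2.2362… = 0.72761… → 0.728

0.728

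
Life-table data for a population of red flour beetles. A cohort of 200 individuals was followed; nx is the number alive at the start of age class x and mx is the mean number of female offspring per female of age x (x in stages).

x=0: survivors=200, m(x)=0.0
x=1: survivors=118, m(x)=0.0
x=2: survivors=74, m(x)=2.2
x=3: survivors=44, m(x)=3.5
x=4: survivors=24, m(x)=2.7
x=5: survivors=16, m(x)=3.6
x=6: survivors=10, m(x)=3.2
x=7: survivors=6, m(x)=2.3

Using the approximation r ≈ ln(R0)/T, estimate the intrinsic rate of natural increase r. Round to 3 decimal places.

0.265

lx = nx/n0 = nx/200: 1, 0.59, 0.37, 0.22, 0.12, 0.08, 0.05, 0.03
R0 = Σ lx·mx = 0 + 0 + 0.814 + 0.77 + 0.324 + 0.288 + 0.16 + 0.069 = 2.425
Σ x·lx·mx = 8.117; T = 8.117/2.425 = 3.34722…
r ≈ ln(R0)/T = ln(2.425)/3.34722… = 0.26465… → 0.265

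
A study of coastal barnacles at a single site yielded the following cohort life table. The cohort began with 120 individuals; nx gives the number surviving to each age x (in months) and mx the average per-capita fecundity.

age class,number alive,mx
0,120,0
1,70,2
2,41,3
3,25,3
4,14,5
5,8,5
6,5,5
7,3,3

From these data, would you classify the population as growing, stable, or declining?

lx = nx/n0 = nx/120: 1, 0.58333…, 0.34167…, 0.20833…, 0.11667…, 0.06667…, 0.04167…, 0.025
R0 = Σ lx·mx = 0 + 1.166667… + 1.025… + 0.625… + 0.583333… + 0.333333… + 0.208333… + 0.075 = 4.016667…
R0 > 1, so the population is growing.

growing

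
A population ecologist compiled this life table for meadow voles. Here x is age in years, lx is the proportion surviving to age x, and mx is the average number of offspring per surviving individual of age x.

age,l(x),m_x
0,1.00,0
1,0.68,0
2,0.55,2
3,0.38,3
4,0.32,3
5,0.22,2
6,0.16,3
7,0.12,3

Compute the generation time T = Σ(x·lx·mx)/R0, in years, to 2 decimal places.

3.81

lx·mx: 0, 0, 1.1, 1.14, 0.96, 0.44, 0.48, 0.36 → R0 = 4.48
x·lx·mx: 0, 0, 2.2, 3.42, 3.84, 2.2, 2.88, 2.52 → Σ = 17.06
T = 17.06 / 4.48 = 3.808036… → 3.81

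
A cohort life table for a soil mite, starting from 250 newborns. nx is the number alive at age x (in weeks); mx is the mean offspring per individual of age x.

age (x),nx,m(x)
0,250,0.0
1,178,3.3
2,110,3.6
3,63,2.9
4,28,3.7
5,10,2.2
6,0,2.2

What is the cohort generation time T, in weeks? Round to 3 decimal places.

1.898

lx = nx/n0 = nx/250: 1, 0.712, 0.44, 0.252, 0.112, 0.04, 0
lx·mx: 0, 2.3496, 1.584, 0.7308, 0.4144, 0.088, 0 → R0 = 5.1668
x·lx·mx: 0, 2.3496, 3.168, 2.1924, 1.6576, 0.44, 0 → Σ = 9.8076
T = 9.8076 / 5.1668 = 1.898196… → 1.898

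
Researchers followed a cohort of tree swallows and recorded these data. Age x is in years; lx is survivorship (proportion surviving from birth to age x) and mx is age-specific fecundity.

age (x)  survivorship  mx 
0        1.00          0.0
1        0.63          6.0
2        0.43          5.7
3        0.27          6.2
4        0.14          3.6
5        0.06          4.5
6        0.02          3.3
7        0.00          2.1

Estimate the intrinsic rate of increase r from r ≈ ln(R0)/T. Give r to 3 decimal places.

R0 = Σ lx·mx = 0 + 3.78 + 2.451 + 1.674 + 0.504 + 0.27 + 0.066 + 0 = 8.745
Σ x·lx·mx = 17.466; T = 17.466/8.745 = 1.99726…
r ≈ ln(R0)/T = ln(8.745)/1.99726… = 1.08573… → 1.086

1.086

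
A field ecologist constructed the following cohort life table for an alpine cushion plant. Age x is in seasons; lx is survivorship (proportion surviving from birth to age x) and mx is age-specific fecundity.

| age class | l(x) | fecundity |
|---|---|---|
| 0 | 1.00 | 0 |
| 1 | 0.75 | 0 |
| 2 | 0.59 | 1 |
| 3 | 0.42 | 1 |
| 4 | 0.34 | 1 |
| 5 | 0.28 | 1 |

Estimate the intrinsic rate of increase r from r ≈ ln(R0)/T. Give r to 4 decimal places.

R0 = Σ lx·mx = 0 + 0 + 0.59 + 0.42 + 0.34 + 0.28 = 1.63
Σ x·lx·mx = 5.2; T = 5.2/1.63 = 3.19018…
r ≈ ln(R0)/T = ln(1.63)/3.19018… = 0.153151… → 0.1532

0.1532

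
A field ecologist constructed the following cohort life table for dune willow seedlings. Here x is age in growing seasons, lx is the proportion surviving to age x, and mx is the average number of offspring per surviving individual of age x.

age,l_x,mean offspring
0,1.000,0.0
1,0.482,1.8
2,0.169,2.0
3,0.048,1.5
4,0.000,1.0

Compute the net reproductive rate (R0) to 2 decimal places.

lx·mx by age: 0, 0.8676, 0.338, 0.072, 0
R0 = Σ lx·mx = 1.2776 → 1.28

1.28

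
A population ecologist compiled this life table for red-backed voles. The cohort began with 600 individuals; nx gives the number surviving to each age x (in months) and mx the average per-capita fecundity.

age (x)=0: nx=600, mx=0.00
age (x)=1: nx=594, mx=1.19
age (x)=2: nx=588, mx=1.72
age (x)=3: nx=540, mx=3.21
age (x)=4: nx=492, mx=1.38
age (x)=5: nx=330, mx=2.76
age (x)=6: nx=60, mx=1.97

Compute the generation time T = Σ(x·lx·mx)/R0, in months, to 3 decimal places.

lx = nx/n0 = nx/600: 1, 0.99, 0.98, 0.9, 0.82, 0.55, 0.1
lx·mx: 0, 1.1781, 1.6856, 2.889, 1.1316, 1.518, 0.197 → R0 = 8.5993
x·lx·mx: 0, 1.1781, 3.3712, 8.667, 4.5264, 7.59, 1.182 → Σ = 26.5147
T = 26.5147 / 8.5993 = 3.083356… → 3.083

3.083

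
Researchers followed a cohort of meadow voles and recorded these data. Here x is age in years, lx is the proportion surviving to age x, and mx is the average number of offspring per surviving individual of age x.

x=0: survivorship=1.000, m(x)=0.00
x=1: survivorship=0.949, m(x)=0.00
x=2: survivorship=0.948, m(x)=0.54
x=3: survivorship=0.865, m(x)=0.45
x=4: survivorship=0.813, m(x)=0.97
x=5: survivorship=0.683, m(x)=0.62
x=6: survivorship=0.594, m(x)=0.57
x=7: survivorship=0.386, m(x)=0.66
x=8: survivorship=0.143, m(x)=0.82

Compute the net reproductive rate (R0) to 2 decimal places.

2.82

lx·mx by age: 0, 0, 0.51192, 0.38925, 0.78861, 0.42346, 0.33858, 0.25476, 0.11726
R0 = Σ lx·mx = 2.82384 → 2.82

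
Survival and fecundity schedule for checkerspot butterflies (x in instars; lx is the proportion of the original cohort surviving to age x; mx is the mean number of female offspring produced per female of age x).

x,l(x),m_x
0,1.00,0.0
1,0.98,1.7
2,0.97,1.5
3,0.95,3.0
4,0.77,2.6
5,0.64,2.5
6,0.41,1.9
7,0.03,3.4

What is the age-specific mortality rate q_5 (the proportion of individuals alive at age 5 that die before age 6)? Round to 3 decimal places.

0.359

q_5 = (l_5 − l_6) / l_5 = (0.64 − 0.41) / 0.64
     = 0.23 / 0.64 = 0.359375 → 0.359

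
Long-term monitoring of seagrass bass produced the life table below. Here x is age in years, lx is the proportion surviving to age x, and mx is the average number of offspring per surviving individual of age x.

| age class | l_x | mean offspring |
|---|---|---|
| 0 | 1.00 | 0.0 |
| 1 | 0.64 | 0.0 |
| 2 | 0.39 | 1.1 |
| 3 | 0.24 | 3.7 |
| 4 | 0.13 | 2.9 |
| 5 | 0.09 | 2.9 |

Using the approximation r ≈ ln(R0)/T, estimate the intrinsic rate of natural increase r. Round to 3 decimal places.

0.207

R0 = Σ lx·mx = 0 + 0 + 0.429 + 0.888 + 0.377 + 0.261 = 1.955
Σ x·lx·mx = 6.335; T = 6.335/1.955 = 3.24041…
r ≈ ln(R0)/T = ln(1.955)/3.24041… = 0.20688… → 0.207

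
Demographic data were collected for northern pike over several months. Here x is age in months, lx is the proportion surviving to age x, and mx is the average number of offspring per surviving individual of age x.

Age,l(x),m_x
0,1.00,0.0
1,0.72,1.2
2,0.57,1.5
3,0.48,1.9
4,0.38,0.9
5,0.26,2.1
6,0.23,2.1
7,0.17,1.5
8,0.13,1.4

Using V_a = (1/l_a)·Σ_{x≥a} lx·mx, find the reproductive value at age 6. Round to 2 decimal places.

4.00

lx·mx for x ≥ 6: 0.483, 0.255, 0.182 → sum = 0.92
V_6 = 0.92 / l_6 = 0.92 / 0.23 = 4 → 4.00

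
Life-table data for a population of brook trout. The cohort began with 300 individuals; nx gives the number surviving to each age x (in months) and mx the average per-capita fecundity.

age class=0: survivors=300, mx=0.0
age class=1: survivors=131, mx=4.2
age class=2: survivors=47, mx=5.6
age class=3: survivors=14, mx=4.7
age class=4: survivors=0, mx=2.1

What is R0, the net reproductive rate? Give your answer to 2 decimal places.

2.93

lx = nx/n0 = nx/300: 1, 0.43667…, 0.15667…, 0.04667…, 0
lx·mx by age: 0, 1.834…, 0.877333…, 0.219333…, 0
R0 = Σ lx·mx = 2.930667… → 2.93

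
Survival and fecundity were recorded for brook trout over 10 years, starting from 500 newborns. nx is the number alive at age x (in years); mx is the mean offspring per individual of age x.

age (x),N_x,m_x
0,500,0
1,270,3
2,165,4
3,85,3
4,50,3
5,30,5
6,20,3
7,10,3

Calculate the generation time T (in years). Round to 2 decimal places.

lx = nx/n0 = nx/500: 1, 0.54, 0.33, 0.17, 0.1, 0.06, 0.04, 0.02
lx·mx: 0, 1.62, 1.32, 0.51, 0.3, 0.3, 0.12, 0.06 → R0 = 4.23
x·lx·mx: 0, 1.62, 2.64, 1.53, 1.2, 1.5, 0.72, 0.42 → Σ = 9.63
T = 9.63 / 4.23 = 2.276596… → 2.28

2.28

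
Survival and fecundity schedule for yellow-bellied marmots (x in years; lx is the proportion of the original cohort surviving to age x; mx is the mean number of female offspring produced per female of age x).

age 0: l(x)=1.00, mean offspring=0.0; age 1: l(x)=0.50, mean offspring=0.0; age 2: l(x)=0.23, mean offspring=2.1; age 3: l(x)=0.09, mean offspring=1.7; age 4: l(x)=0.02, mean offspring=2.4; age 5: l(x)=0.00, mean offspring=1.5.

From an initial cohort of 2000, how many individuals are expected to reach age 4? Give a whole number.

Expected survivors = N0 · l_4 = 2000 × 0.02 = 40 → 40

40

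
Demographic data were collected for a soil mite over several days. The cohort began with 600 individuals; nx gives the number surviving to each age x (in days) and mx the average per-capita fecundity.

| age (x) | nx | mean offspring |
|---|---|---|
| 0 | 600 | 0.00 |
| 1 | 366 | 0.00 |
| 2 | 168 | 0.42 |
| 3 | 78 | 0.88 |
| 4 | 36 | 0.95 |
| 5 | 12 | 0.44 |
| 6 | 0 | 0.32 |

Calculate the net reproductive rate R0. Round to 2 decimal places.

0.30

lx = nx/n0 = nx/600: 1, 0.61, 0.28, 0.13, 0.06, 0.02, 0
lx·mx by age: 0, 0, 0.1176, 0.1144, 0.057, 0.0088, 0
R0 = Σ lx·mx = 0.2978 → 0.30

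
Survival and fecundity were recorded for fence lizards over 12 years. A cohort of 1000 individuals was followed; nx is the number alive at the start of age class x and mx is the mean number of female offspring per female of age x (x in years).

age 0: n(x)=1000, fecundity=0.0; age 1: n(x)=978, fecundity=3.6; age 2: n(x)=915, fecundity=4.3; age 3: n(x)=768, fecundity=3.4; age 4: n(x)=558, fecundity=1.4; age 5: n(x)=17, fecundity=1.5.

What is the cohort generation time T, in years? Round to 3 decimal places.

2.067

lx = nx/n0 = nx/1000: 1, 0.978, 0.915, 0.768, 0.558, 0.017
lx·mx: 0, 3.5208, 3.9345, 2.6112, 0.7812, 0.0255 → R0 = 10.8732
x·lx·mx: 0, 3.5208, 7.869, 7.8336, 3.1248, 0.1275 → Σ = 22.4757
T = 22.4757 / 10.8732 = 2.067073… → 2.067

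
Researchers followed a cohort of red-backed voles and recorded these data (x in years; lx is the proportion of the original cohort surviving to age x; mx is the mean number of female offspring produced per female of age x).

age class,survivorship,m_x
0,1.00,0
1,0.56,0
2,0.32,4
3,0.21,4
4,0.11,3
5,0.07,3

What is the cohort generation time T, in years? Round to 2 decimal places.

2.80

lx·mx: 0, 0, 1.28, 0.84, 0.33, 0.21 → R0 = 2.66
x·lx·mx: 0, 0, 2.56, 2.52, 1.32, 1.05 → Σ = 7.45
T = 7.45 / 2.66 = 2.800752… → 2.80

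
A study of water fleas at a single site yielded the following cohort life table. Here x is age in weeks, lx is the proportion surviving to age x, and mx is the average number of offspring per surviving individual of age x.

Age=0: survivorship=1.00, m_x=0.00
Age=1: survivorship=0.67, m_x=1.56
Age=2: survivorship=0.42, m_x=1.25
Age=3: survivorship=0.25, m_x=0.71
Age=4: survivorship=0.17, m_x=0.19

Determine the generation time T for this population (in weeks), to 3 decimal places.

1.549

lx·mx: 0, 1.0452, 0.525, 0.1775, 0.0323 → R0 = 1.78
x·lx·mx: 0, 1.0452, 1.05, 0.5325, 0.1292 → Σ = 2.7569
T = 2.7569 / 1.78 = 1.54882… → 1.549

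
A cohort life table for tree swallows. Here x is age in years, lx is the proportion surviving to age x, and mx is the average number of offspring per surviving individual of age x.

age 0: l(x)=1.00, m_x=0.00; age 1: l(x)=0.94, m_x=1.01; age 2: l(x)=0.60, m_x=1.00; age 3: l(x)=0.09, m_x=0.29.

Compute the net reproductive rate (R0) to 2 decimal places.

1.58

lx·mx by age: 0, 0.9494, 0.6, 0.0261
R0 = Σ lx·mx = 1.5755 → 1.58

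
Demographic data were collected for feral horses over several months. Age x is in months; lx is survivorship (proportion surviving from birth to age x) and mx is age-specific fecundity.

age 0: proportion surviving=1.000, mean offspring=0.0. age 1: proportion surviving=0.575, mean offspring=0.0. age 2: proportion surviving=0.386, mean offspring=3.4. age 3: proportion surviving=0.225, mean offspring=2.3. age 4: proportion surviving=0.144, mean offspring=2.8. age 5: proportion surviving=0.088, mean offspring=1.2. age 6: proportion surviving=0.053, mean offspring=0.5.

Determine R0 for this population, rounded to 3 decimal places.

lx·mx by age: 0, 0, 1.3124, 0.5175, 0.4032, 0.1056, 0.0265
R0 = Σ lx·mx = 2.3652 → 2.365

2.365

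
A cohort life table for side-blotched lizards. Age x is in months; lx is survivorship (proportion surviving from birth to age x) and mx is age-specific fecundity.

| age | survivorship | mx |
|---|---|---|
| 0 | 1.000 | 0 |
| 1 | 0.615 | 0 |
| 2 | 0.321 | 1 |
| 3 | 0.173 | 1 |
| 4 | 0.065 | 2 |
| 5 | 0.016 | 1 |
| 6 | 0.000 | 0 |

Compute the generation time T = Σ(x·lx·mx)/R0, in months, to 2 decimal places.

2.75

lx·mx: 0, 0, 0.321, 0.173, 0.13, 0.016, 0 → R0 = 0.64
x·lx·mx: 0, 0, 0.642, 0.519, 0.52, 0.08, 0 → Σ = 1.761
T = 1.761 / 0.64 = 2.751563… → 2.75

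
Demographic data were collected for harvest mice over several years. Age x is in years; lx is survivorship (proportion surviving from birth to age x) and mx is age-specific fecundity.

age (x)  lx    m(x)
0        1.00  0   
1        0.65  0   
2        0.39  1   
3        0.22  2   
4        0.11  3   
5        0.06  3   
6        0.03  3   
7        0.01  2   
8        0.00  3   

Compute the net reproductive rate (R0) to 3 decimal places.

1.450

lx·mx by age: 0, 0, 0.39, 0.44, 0.33, 0.18, 0.09, 0.02, 0
R0 = Σ lx·mx = 1.45 → 1.450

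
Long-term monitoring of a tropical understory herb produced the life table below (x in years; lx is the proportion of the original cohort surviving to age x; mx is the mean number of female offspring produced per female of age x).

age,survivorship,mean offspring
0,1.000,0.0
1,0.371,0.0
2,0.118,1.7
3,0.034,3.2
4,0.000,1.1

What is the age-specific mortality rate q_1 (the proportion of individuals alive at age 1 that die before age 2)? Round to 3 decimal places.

0.682

q_1 = (l_1 − l_2) / l_1 = (0.371 − 0.118) / 0.371
     = 0.253 / 0.371 = 0.681941… → 0.682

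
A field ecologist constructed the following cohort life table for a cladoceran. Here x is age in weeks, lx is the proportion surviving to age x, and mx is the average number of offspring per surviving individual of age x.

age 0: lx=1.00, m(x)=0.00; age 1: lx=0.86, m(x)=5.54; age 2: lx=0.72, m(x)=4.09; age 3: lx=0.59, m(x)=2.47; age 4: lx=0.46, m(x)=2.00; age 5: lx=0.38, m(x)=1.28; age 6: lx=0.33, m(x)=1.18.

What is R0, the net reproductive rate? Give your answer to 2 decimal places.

lx·mx by age: 0, 4.7644, 2.9448, 1.4573, 0.92, 0.4864, 0.3894
R0 = Σ lx·mx = 10.9623 → 10.96

10.96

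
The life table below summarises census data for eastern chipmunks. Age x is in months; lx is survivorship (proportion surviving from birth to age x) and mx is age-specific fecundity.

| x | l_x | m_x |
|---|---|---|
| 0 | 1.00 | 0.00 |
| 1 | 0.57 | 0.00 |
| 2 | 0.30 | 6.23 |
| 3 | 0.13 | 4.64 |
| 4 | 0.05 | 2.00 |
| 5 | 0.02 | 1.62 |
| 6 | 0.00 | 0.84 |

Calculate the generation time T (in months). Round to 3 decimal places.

lx·mx: 0, 0, 1.869, 0.6032, 0.1, 0.0324, 0 → R0 = 2.6046
x·lx·mx: 0, 0, 3.738, 1.8096, 0.4, 0.162, 0 → Σ = 6.1096
T = 6.1096 / 2.6046 = 2.345696… → 2.346

2.346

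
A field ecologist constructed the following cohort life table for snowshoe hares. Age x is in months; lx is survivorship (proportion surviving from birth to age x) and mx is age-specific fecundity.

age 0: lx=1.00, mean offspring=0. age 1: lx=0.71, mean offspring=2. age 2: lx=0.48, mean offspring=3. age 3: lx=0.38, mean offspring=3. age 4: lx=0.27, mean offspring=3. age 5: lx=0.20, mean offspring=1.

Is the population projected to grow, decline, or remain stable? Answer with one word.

R0 = Σ lx·mx = 0 + 1.42 + 1.44 + 1.14 + 0.81 + 0.2 = 5.01
R0 > 1, so the population is growing.

growing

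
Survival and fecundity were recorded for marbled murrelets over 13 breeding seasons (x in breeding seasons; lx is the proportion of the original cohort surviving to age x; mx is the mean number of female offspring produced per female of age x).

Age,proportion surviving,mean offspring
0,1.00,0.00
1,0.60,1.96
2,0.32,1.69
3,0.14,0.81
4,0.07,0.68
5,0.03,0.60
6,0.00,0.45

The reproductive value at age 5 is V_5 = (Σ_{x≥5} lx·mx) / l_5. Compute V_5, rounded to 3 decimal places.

lx·mx for x ≥ 5: 0.018, 0 → sum = 0.018
V_5 = 0.018 / l_5 = 0.018 / 0.03 = 0.6 → 0.600

0.600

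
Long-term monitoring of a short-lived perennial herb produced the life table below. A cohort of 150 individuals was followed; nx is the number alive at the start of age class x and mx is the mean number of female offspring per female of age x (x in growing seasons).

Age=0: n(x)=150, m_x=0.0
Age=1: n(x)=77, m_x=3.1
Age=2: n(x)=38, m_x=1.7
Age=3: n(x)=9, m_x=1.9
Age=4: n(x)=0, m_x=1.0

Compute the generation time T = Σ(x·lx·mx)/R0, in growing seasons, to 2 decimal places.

1.31

lx = nx/n0 = nx/150: 1, 0.51333…, 0.25333…, 0.06, 0
lx·mx: 0, 1.591333…, 0.430667…, 0.114, 0 → R0 = 2.136…
x·lx·mx: 0, 1.591333…, 0.861333…, 0.342, 0 → Σ = 2.794667…
T = 2.794667… / 2.136… = 1.308365… → 1.31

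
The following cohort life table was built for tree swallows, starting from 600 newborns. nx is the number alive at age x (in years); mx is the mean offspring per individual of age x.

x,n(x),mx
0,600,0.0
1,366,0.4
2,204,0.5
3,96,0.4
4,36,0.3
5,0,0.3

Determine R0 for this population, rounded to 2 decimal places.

0.50

lx = nx/n0 = nx/600: 1, 0.61, 0.34, 0.16, 0.06, 0
lx·mx by age: 0, 0.244, 0.17, 0.064, 0.018, 0
R0 = Σ lx·mx = 0.496 → 0.50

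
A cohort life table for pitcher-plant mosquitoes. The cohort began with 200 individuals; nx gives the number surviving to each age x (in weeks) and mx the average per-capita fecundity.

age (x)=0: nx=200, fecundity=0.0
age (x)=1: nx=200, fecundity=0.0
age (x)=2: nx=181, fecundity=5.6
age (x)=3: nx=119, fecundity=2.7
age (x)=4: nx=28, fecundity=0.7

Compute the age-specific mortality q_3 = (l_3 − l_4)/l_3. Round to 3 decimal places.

lx = nx/n0 = nx/200: 1, 1, 0.905, 0.595, 0.14
q_3 = (l_3 − l_4) / l_3 = (0.595 − 0.14) / 0.595
     = 0.455 / 0.595 = 0.764706… → 0.765

0.765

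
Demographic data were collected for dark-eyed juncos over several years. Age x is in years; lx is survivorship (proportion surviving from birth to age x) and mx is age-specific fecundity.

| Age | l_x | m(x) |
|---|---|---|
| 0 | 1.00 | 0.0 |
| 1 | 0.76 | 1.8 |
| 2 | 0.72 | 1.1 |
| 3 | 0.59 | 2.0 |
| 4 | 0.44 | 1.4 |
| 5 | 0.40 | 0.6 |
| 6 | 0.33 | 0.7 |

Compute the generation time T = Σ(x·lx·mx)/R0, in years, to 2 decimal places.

lx·mx: 0, 1.368, 0.792, 1.18, 0.616, 0.24, 0.231 → R0 = 4.427
x·lx·mx: 0, 1.368, 1.584, 3.54, 2.464, 1.2, 1.386 → Σ = 11.542
T = 11.542 / 4.427 = 2.607183… → 2.61

2.61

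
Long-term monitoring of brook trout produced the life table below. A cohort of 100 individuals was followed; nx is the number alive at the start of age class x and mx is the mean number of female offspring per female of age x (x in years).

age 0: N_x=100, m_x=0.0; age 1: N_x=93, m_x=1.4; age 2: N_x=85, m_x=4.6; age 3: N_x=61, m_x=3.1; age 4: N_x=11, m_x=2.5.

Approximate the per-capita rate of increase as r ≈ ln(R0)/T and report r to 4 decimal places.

lx = nx/n0 = nx/100: 1, 0.93, 0.85, 0.61, 0.11
R0 = Σ lx·mx = 0 + 1.302 + 3.91 + 1.891 + 0.275 = 7.378
Σ x·lx·mx = 15.895; T = 15.895/7.378 = 2.15438…
r ≈ ln(R0)/T = ln(7.378)/2.15438… = 0.927647… → 0.9276

0.9276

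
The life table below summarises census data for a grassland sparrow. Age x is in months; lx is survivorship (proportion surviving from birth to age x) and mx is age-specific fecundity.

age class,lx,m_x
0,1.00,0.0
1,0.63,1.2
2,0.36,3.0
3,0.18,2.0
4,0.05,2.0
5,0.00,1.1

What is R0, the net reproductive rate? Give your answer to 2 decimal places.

2.30

lx·mx by age: 0, 0.756, 1.08, 0.36, 0.1, 0
R0 = Σ lx·mx = 2.296 → 2.30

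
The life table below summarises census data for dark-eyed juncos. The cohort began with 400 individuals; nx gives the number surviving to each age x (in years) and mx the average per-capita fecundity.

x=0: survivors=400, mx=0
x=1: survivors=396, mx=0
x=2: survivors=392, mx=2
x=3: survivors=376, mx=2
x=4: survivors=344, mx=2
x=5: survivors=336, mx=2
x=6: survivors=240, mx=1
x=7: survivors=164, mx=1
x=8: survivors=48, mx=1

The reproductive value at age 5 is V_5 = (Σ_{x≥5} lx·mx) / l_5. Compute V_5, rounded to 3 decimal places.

lx = nx/n0 = nx/400: 1, 0.99, 0.98, 0.94, 0.86, 0.84, 0.6, 0.41, 0.12
lx·mx for x ≥ 5: 1.68, 0.6, 0.41, 0.12 → sum = 2.81
V_5 = 2.81 / l_5 = 2.81 / 0.84 = 3.345238… → 3.345

3.345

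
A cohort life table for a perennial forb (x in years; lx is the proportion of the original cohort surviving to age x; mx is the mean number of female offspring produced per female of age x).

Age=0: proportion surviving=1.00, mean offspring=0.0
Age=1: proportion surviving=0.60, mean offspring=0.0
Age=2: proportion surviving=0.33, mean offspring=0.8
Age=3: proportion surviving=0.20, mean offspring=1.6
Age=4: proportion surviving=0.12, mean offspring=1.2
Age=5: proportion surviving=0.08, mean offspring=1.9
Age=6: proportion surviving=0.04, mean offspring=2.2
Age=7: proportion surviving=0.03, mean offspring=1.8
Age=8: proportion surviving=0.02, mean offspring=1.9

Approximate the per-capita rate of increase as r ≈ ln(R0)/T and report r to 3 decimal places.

0.015

R0 = Σ lx·mx = 0 + 0 + 0.264 + 0.32 + 0.144 + 0.152 + 0.088 + 0.054 + 0.038 = 1.06
Σ x·lx·mx = 4.034; T = 4.034/1.06 = 3.80566…
r ≈ ln(R0)/T = ln(1.06)/3.80566… = 0.01531… → 0.015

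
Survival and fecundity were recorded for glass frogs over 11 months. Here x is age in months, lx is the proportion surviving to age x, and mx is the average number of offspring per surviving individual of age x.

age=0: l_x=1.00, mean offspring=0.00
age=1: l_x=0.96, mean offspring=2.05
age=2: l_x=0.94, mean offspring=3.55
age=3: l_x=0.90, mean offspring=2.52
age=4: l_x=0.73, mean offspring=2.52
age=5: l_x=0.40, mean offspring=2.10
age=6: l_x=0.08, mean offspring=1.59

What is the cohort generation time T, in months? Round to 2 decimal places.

lx·mx: 0, 1.968, 3.337, 2.268, 1.8396, 0.84, 0.1272 → R0 = 10.3798
x·lx·mx: 0, 1.968, 6.674, 6.804, 7.3584, 4.2, 0.7632 → Σ = 27.7676
T = 27.7676 / 10.3798 = 2.675158… → 2.68

2.68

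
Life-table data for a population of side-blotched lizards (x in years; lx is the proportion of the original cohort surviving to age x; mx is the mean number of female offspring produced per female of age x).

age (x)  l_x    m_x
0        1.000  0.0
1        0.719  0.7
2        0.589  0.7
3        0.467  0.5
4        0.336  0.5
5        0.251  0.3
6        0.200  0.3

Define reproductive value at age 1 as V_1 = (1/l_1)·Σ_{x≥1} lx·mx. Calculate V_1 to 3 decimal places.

2.020

lx·mx for x ≥ 1: 0.5033, 0.4123, 0.2335, 0.168, 0.0753, 0.06 → sum = 1.4524
V_1 = 1.4524 / l_1 = 1.4524 / 0.719 = 2.020028… → 2.020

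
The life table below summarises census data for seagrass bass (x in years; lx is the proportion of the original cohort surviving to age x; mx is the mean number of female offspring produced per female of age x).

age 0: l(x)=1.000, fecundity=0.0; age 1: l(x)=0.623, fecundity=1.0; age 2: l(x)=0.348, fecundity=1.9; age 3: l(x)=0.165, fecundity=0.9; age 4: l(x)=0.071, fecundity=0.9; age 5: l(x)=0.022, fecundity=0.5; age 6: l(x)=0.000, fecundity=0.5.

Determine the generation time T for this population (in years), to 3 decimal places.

lx·mx: 0, 0.623, 0.6612, 0.1485, 0.0639, 0.011, 0 → R0 = 1.5076
x·lx·mx: 0, 0.623, 1.3224, 0.4455, 0.2556, 0.055, 0 → Σ = 2.7015
T = 2.7015 / 1.5076 = 1.791921… → 1.792

1.792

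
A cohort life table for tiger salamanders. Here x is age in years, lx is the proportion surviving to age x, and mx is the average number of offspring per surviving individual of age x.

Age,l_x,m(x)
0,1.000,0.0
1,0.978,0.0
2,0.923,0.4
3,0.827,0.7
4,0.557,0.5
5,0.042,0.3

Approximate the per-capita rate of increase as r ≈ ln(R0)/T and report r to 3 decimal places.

0.073

R0 = Σ lx·mx = 0 + 0 + 0.3692 + 0.5789 + 0.2785 + 0.0126 = 1.2392
Σ x·lx·mx = 3.6521; T = 3.6521/1.2392 = 2.94714…
r ≈ ln(R0)/T = ln(1.2392)/2.94714… = 0.07277… → 0.073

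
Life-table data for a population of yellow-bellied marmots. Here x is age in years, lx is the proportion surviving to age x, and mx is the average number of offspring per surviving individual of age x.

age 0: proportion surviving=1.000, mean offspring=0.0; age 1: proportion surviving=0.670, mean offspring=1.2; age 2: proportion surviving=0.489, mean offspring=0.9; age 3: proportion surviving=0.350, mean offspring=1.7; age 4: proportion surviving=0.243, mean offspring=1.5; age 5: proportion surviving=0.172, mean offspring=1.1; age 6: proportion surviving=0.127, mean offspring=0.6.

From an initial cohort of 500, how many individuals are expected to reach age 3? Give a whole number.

Expected survivors = N0 · l_3 = 500 × 0.350 = 175 → 175

175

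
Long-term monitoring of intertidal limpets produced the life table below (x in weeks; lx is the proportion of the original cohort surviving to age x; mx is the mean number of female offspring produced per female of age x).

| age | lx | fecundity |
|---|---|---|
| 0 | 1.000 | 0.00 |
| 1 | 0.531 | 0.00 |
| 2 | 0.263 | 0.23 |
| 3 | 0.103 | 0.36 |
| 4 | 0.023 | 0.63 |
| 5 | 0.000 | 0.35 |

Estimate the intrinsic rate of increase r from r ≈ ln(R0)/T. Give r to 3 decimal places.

-0.845

R0 = Σ lx·mx = 0 + 0 + 0.06049 + 0.03708 + 0.01449 + 0 = 0.11206
Σ x·lx·mx = 0.29018; T = 0.29018/0.11206 = 2.58951…
r ≈ ln(R0)/T = ln(0.11206)/2.58951… = -0.84523… → -0.845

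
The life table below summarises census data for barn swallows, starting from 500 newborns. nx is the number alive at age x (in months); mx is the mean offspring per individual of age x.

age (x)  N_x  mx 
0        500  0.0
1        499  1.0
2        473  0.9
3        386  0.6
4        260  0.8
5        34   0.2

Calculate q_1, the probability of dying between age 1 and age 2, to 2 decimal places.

0.05

lx = nx/n0 = nx/500: 1, 0.998, 0.946, 0.772, 0.52, 0.068
q_1 = (l_1 − l_2) / l_1 = (0.998 − 0.946) / 0.998
     = 0.052 / 0.998 = 0.052104… → 0.05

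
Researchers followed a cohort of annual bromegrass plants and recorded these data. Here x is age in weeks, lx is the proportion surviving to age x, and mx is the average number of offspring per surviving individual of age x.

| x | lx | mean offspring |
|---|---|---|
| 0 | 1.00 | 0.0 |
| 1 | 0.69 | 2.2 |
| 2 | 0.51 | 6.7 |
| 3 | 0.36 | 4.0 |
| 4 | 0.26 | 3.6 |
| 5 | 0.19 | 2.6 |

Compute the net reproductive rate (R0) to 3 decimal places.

lx·mx by age: 0, 1.518, 3.417, 1.44, 0.936, 0.494
R0 = Σ lx·mx = 7.805 → 7.805

7.805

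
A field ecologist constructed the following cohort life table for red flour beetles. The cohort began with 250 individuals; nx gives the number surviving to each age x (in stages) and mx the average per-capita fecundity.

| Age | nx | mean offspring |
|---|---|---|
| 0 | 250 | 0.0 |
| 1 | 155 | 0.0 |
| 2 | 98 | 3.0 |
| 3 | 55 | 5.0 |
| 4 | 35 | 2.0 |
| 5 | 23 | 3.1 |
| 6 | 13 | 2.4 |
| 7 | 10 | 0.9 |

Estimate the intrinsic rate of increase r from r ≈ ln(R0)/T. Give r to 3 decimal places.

0.359

lx = nx/n0 = nx/250: 1, 0.62, 0.392, 0.22, 0.14, 0.092, 0.052, 0.04
R0 = Σ lx·mx = 0 + 0 + 1.176 + 1.1 + 0.28 + 0.2852 + 0.1248 + 0.036 = 3.002
Σ x·lx·mx = 9.1988; T = 9.1988/3.002 = 3.06422…
r ≈ ln(R0)/T = ln(3.002)/3.06422… = 0.35875… → 0.359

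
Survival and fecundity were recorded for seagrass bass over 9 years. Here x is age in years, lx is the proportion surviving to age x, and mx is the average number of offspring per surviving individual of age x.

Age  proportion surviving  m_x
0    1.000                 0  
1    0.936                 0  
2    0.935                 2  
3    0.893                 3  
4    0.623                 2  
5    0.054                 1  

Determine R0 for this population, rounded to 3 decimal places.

5.849

lx·mx by age: 0, 0, 1.87, 2.679, 1.246, 0.054
R0 = Σ lx·mx = 5.849 → 5.849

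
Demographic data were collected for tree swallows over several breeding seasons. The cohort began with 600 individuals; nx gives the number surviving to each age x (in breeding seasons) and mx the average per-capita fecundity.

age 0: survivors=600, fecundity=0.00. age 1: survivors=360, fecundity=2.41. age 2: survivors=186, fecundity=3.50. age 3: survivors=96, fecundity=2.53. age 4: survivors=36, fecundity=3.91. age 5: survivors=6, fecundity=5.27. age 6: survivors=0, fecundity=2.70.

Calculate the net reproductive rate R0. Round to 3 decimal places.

lx = nx/n0 = nx/600: 1, 0.6, 0.31, 0.16, 0.06, 0.01, 0
lx·mx by age: 0, 1.446, 1.085, 0.4048, 0.2346, 0.0527, 0
R0 = Σ lx·mx = 3.2231 → 3.223

3.223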